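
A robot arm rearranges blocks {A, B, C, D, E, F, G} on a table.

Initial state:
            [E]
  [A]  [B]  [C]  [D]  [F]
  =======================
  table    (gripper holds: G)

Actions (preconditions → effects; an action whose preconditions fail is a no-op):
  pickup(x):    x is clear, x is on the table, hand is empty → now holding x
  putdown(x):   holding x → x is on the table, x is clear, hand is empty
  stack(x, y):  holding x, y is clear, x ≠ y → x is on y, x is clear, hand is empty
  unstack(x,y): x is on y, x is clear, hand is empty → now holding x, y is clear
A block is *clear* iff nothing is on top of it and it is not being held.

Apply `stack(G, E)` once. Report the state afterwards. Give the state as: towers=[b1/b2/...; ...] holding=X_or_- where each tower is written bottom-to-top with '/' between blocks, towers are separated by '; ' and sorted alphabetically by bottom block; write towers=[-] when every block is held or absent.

before: towers=[A; B; C/E; D; F] holding=G
pre[stack(G, E)]: holding(G) ✓, clear(E) ✓, G≠E ✓
all met → apply stack(G, E)
after:  towers=[A; B; C/E/G; D; F] holding=-

towers=[A; B; C/E/G; D; F] holding=-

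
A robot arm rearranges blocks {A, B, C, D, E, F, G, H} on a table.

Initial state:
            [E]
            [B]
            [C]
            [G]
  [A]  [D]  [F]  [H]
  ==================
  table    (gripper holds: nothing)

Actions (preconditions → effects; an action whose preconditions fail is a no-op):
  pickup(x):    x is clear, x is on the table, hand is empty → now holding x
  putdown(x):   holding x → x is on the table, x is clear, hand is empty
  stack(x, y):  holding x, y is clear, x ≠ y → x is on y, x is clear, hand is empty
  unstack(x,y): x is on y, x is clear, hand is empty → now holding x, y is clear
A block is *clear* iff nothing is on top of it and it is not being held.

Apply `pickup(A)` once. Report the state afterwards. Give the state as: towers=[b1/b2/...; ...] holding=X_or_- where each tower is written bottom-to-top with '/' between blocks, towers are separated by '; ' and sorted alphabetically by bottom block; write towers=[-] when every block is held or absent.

towers=[D; F/G/C/B/E; H] holding=A

before: towers=[A; D; F/G/C/B/E; H] holding=-
pre[pickup(A)]: clear(A) ✓, ontable(A) ✓, handempty ✓
all met → apply pickup(A)
after:  towers=[D; F/G/C/B/E; H] holding=A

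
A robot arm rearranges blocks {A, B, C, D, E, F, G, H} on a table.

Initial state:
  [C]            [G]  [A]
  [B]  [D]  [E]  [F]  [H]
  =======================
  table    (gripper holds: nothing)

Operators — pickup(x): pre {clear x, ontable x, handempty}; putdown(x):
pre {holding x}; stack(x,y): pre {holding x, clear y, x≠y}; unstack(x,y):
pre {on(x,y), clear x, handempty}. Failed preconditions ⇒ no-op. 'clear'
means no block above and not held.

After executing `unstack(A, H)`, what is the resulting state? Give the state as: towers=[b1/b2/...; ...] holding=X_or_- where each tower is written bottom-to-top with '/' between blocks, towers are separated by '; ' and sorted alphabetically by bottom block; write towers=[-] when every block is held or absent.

before: towers=[B/C; D; E; F/G; H/A] holding=-
pre[unstack(A, H)]: on(A,H) ok, clear(A) ok, handempty ok
all met → apply unstack(A, H)
after:  towers=[B/C; D; E; F/G; H] holding=A

towers=[B/C; D; E; F/G; H] holding=A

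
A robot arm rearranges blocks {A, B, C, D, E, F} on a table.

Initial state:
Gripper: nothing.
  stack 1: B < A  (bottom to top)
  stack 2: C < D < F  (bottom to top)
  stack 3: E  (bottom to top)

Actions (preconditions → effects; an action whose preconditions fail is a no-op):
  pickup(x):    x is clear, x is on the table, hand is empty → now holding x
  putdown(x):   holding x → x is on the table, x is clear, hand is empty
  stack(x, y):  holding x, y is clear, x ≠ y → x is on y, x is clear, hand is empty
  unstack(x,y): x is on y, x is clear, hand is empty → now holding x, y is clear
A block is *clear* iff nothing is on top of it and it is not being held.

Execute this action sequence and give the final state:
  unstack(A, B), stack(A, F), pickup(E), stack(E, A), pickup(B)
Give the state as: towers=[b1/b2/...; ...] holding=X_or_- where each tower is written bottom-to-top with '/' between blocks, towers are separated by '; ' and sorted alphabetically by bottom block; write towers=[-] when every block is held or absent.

step 1 (unstack(A, B)): towers=[B; C/D/F; E] holding=A
step 2 (stack(A, F)): towers=[B; C/D/F/A; E] holding=-
step 3 (pickup(E)): towers=[B; C/D/F/A] holding=E
step 4 (stack(E, A)): towers=[B; C/D/F/A/E] holding=-
step 5 (pickup(B)): towers=[C/D/F/A/E] holding=B

towers=[C/D/F/A/E] holding=B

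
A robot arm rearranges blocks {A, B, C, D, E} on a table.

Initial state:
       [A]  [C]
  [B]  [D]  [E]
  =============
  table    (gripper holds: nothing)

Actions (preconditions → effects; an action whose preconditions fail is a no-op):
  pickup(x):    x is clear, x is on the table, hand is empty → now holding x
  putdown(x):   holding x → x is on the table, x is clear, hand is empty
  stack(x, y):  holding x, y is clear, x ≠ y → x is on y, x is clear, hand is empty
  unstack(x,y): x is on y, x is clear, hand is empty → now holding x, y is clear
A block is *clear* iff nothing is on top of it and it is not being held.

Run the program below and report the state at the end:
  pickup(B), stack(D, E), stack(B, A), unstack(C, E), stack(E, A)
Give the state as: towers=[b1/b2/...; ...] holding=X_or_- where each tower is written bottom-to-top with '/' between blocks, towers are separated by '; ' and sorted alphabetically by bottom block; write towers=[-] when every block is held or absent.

towers=[D/A/B; E] holding=C

step 1 (pickup(B)): towers=[D/A; E/C] holding=B
step 2 (stack(D, E)) [no-op]: towers=[D/A; E/C] holding=B
step 3 (stack(B, A)): towers=[D/A/B; E/C] holding=-
step 4 (unstack(C, E)): towers=[D/A/B; E] holding=C
step 5 (stack(E, A)) [no-op]: towers=[D/A/B; E] holding=C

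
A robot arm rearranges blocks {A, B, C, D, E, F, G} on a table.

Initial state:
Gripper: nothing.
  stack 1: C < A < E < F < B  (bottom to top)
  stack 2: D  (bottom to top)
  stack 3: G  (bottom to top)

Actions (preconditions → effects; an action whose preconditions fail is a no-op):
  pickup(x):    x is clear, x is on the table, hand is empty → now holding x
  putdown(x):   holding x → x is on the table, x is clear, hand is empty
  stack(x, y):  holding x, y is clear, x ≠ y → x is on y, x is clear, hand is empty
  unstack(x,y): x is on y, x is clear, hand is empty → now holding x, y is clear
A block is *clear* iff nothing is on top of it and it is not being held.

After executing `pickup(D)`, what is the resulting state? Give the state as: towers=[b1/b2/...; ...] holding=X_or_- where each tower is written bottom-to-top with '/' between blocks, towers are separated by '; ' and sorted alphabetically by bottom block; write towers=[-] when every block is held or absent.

towers=[C/A/E/F/B; G] holding=D

before: towers=[C/A/E/F/B; D; G] holding=-
pre[pickup(D)]: clear(D) yes, ontable(D) yes, handempty yes
all met → apply pickup(D)
after:  towers=[C/A/E/F/B; G] holding=D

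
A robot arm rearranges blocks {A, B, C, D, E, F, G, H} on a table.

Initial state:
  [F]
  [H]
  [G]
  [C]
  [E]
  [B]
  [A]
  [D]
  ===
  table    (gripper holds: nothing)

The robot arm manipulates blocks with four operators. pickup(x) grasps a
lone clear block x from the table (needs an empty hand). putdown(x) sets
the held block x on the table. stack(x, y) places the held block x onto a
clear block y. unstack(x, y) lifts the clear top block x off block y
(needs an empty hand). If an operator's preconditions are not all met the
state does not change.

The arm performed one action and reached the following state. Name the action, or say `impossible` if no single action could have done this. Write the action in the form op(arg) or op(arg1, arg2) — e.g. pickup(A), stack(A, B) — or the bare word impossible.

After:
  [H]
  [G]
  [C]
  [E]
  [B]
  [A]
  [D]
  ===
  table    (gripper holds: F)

target: towers=[D/A/B/E/C/G/H] holding=F
     unstack(F, H) → towers=[D/A/B/E/C/G/H] holding=F  ← match

unstack(F, H)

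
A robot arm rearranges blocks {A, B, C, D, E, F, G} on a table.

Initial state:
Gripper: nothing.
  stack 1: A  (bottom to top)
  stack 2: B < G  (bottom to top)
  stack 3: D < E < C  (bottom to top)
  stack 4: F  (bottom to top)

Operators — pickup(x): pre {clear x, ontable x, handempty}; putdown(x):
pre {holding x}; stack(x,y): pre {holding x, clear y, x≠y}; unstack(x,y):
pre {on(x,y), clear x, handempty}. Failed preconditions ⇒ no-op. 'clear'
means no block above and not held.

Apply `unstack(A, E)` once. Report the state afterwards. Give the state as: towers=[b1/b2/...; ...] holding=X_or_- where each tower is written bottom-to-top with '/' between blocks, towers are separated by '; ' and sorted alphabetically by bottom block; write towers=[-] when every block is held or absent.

towers=[A; B/G; D/E/C; F] holding=-

before: towers=[A; B/G; D/E/C; F] holding=-
pre[unstack(A, E)]: on(A,E) no, clear(A) yes, handempty yes
on(A,E) unmet → unstack(A, E) is a no-op
after:  towers=[A; B/G; D/E/C; F] holding=-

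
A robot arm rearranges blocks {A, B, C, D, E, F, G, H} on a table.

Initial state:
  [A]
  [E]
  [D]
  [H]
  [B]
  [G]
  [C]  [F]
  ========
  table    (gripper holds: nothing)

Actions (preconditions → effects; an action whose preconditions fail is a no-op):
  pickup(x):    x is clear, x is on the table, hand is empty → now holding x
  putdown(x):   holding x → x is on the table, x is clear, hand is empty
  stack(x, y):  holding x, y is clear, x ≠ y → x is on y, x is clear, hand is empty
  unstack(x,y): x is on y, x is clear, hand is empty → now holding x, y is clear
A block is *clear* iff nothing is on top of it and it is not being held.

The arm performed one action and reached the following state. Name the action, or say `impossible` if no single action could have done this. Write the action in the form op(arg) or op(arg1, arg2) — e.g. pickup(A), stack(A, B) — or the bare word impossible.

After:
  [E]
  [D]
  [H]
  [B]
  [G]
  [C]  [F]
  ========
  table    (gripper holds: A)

target: towers=[C/G/B/H/D/E; F] holding=A
     unstack(A, E) → towers=[C/G/B/H/D/E; F] holding=A  ← match
         pickup(F) → towers=[C/G/B/H/D/E/A] holding=F

unstack(A, E)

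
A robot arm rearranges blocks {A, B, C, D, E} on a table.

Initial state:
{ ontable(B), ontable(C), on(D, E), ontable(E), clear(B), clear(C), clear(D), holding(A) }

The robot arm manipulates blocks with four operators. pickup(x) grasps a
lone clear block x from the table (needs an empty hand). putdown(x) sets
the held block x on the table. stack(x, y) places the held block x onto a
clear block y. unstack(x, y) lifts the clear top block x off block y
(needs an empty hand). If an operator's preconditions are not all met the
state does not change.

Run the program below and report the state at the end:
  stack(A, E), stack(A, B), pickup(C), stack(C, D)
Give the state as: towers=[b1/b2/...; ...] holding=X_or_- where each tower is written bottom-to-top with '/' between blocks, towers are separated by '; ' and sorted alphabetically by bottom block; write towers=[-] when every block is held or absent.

step 1 (stack(A, E)) [no-op]: towers=[B; C; E/D] holding=A
step 2 (stack(A, B)): towers=[B/A; C; E/D] holding=-
step 3 (pickup(C)): towers=[B/A; E/D] holding=C
step 4 (stack(C, D)): towers=[B/A; E/D/C] holding=-

towers=[B/A; E/D/C] holding=-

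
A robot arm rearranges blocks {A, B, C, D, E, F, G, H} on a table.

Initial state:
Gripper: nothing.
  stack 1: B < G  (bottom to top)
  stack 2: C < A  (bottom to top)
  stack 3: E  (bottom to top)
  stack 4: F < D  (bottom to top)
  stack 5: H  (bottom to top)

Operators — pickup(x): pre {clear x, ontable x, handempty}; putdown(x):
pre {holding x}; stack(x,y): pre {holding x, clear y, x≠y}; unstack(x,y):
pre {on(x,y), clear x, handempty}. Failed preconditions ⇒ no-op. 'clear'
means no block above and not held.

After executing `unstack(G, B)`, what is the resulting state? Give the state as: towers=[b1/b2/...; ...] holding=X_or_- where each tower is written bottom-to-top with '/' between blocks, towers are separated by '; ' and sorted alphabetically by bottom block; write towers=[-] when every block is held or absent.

towers=[B; C/A; E; F/D; H] holding=G

before: towers=[B/G; C/A; E; F/D; H] holding=-
pre[unstack(G, B)]: on(G,B) ✓, clear(G) ✓, handempty ✓
all met → apply unstack(G, B)
after:  towers=[B; C/A; E; F/D; H] holding=G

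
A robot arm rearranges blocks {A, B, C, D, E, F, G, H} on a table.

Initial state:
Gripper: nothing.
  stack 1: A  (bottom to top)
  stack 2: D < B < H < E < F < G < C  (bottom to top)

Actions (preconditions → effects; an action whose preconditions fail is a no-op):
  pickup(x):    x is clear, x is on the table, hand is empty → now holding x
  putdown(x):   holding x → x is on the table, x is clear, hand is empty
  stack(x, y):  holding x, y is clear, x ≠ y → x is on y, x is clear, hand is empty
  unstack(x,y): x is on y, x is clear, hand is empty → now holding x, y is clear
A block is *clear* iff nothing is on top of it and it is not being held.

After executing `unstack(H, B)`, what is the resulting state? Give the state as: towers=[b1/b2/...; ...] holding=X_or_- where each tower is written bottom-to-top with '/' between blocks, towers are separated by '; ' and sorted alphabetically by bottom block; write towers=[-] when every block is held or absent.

before: towers=[A; D/B/H/E/F/G/C] holding=-
pre[unstack(H, B)]: on(H,B) yes, clear(H) no, handempty yes
clear(H) unmet → unstack(H, B) is a no-op
after:  towers=[A; D/B/H/E/F/G/C] holding=-

towers=[A; D/B/H/E/F/G/C] holding=-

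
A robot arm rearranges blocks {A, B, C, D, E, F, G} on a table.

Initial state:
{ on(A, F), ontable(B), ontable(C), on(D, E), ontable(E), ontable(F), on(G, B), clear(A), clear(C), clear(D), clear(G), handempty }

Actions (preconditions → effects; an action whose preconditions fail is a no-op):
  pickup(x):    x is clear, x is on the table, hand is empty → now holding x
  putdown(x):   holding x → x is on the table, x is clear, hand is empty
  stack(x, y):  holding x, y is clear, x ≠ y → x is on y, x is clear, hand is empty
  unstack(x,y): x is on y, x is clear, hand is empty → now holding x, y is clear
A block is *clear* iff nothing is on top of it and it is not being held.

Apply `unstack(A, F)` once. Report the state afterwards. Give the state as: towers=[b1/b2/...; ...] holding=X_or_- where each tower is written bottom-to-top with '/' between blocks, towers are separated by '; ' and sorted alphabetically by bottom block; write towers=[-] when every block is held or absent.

before: towers=[B/G; C; E/D; F/A] holding=-
pre[unstack(A, F)]: on(A,F) yes, clear(A) yes, handempty yes
all met → apply unstack(A, F)
after:  towers=[B/G; C; E/D; F] holding=A

towers=[B/G; C; E/D; F] holding=A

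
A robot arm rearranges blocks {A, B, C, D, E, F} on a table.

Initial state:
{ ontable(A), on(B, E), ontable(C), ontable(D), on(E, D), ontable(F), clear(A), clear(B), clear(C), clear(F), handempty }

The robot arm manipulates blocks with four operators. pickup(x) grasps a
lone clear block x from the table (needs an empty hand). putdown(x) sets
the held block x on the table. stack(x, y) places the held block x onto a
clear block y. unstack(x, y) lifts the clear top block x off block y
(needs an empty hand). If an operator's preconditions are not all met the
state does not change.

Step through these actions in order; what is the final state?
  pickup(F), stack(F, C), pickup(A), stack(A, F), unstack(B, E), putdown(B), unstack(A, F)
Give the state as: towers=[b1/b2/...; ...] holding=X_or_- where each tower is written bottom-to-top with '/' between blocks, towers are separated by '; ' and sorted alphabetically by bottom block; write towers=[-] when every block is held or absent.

step 1 (pickup(F)): towers=[A; C; D/E/B] holding=F
step 2 (stack(F, C)): towers=[A; C/F; D/E/B] holding=-
step 3 (pickup(A)): towers=[C/F; D/E/B] holding=A
step 4 (stack(A, F)): towers=[C/F/A; D/E/B] holding=-
step 5 (unstack(B, E)): towers=[C/F/A; D/E] holding=B
step 6 (putdown(B)): towers=[B; C/F/A; D/E] holding=-
step 7 (unstack(A, F)): towers=[B; C/F; D/E] holding=A

towers=[B; C/F; D/E] holding=A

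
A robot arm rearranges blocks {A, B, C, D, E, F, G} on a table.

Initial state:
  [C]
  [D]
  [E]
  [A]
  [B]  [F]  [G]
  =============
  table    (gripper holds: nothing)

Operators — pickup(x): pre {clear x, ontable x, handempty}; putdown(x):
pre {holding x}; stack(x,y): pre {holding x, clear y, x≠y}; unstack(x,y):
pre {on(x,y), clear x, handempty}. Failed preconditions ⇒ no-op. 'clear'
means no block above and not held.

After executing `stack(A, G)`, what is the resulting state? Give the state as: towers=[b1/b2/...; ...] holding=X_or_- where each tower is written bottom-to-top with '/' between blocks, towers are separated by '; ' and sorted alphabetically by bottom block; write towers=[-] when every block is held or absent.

before: towers=[B/A/E/D/C; F; G] holding=-
pre[stack(A, G)]: holding(A) no, clear(G) yes, A≠G yes
holding(A) unmet → stack(A, G) is a no-op
after:  towers=[B/A/E/D/C; F; G] holding=-

towers=[B/A/E/D/C; F; G] holding=-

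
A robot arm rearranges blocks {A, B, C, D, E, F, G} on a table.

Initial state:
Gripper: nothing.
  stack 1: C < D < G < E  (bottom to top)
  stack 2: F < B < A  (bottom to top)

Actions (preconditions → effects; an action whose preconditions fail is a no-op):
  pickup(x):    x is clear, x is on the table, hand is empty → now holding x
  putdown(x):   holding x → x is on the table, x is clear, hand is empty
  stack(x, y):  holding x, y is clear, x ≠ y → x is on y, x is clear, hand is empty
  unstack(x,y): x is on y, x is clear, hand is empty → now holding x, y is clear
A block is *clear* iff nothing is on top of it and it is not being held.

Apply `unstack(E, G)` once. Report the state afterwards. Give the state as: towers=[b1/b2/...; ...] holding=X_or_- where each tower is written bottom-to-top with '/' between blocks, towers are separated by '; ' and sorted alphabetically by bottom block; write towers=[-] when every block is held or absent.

towers=[C/D/G; F/B/A] holding=E

before: towers=[C/D/G/E; F/B/A] holding=-
pre[unstack(E, G)]: on(E,G) ok, clear(E) ok, handempty ok
all met → apply unstack(E, G)
after:  towers=[C/D/G; F/B/A] holding=E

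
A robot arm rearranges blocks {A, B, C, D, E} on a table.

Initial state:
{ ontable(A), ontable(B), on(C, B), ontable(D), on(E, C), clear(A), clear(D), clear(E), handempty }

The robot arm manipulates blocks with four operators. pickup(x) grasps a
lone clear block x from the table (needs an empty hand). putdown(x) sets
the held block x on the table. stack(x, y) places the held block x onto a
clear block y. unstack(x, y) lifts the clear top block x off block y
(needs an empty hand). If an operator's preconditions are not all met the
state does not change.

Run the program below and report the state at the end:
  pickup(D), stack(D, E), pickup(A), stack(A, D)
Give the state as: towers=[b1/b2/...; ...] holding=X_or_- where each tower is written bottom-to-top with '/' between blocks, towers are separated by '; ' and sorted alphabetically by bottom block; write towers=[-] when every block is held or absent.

towers=[B/C/E/D/A] holding=-

step 1 (pickup(D)): towers=[A; B/C/E] holding=D
step 2 (stack(D, E)): towers=[A; B/C/E/D] holding=-
step 3 (pickup(A)): towers=[B/C/E/D] holding=A
step 4 (stack(A, D)): towers=[B/C/E/D/A] holding=-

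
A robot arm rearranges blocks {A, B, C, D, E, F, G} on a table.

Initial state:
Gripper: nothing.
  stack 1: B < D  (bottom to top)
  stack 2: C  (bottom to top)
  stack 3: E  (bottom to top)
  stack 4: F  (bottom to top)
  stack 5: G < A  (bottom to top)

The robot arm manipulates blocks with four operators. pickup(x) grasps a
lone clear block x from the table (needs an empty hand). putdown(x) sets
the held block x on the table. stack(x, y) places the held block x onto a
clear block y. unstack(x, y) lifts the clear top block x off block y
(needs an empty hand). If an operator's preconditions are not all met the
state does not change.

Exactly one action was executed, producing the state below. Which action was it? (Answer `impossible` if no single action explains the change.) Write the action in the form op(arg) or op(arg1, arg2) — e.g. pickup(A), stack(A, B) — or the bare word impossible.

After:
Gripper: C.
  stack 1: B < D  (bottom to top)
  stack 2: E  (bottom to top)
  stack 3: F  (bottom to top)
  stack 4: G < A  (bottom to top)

target: towers=[B/D; E; F; G/A] holding=C
         pickup(F) → towers=[B/D; C; E; G/A] holding=F
     unstack(D, B) → towers=[B; C; E; F; G/A] holding=D
     unstack(A, G) → towers=[B/D; C; E; F; G] holding=A
         pickup(E) → towers=[B/D; C; F; G/A] holding=E
         pickup(C) → towers=[B/D; E; F; G/A] holding=C  ← match

pickup(C)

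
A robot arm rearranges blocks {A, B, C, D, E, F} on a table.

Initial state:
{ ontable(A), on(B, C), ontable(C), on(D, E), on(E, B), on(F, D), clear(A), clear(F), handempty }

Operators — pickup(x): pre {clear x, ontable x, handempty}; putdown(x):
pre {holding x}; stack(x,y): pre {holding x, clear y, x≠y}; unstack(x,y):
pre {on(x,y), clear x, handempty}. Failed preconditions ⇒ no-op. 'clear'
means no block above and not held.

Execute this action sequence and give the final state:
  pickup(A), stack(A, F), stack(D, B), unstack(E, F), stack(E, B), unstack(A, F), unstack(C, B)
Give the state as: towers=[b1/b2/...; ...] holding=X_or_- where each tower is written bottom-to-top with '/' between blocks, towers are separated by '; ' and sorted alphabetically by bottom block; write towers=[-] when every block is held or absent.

step 1 (pickup(A)): towers=[C/B/E/D/F] holding=A
step 2 (stack(A, F)): towers=[C/B/E/D/F/A] holding=-
step 3 (stack(D, B)) [no-op]: towers=[C/B/E/D/F/A] holding=-
step 4 (unstack(E, F)) [no-op]: towers=[C/B/E/D/F/A] holding=-
step 5 (stack(E, B)) [no-op]: towers=[C/B/E/D/F/A] holding=-
step 6 (unstack(A, F)): towers=[C/B/E/D/F] holding=A
step 7 (unstack(C, B)) [no-op]: towers=[C/B/E/D/F] holding=A

towers=[C/B/E/D/F] holding=A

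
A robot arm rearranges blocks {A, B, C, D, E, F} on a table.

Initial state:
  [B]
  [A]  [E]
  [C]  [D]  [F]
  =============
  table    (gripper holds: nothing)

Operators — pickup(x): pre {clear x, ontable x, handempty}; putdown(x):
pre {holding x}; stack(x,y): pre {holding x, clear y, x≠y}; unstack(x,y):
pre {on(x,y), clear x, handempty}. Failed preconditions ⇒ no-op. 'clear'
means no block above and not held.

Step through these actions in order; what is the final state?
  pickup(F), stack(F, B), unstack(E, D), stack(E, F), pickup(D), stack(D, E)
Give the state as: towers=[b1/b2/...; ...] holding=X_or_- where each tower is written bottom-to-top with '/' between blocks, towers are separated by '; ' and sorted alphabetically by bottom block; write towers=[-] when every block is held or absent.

step 1 (pickup(F)): towers=[C/A/B; D/E] holding=F
step 2 (stack(F, B)): towers=[C/A/B/F; D/E] holding=-
step 3 (unstack(E, D)): towers=[C/A/B/F; D] holding=E
step 4 (stack(E, F)): towers=[C/A/B/F/E; D] holding=-
step 5 (pickup(D)): towers=[C/A/B/F/E] holding=D
step 6 (stack(D, E)): towers=[C/A/B/F/E/D] holding=-

towers=[C/A/B/F/E/D] holding=-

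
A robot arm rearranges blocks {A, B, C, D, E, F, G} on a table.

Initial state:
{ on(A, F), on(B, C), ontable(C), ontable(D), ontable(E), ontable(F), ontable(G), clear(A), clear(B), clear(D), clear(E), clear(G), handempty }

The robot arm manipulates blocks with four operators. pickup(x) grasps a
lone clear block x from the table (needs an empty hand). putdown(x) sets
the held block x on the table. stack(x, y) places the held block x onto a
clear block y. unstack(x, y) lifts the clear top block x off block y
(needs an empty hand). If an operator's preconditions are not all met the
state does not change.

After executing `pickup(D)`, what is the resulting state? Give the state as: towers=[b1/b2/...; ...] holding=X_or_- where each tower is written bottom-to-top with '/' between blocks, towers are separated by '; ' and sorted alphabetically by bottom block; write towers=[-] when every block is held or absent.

towers=[C/B; E; F/A; G] holding=D

before: towers=[C/B; D; E; F/A; G] holding=-
pre[pickup(D)]: clear(D) ✓, ontable(D) ✓, handempty ✓
all met → apply pickup(D)
after:  towers=[C/B; E; F/A; G] holding=D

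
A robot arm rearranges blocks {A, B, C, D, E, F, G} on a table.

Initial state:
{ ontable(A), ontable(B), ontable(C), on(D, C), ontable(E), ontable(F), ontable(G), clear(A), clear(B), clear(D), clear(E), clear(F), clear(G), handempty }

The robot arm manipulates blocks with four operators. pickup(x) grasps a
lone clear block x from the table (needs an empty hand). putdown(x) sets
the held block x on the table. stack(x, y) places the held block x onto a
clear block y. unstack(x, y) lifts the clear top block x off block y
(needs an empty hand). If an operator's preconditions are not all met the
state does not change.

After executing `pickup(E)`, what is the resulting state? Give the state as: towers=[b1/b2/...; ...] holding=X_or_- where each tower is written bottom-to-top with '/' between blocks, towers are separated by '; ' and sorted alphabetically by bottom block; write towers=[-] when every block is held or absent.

towers=[A; B; C/D; F; G] holding=E

before: towers=[A; B; C/D; E; F; G] holding=-
pre[pickup(E)]: clear(E) ok, ontable(E) ok, handempty ok
all met → apply pickup(E)
after:  towers=[A; B; C/D; F; G] holding=E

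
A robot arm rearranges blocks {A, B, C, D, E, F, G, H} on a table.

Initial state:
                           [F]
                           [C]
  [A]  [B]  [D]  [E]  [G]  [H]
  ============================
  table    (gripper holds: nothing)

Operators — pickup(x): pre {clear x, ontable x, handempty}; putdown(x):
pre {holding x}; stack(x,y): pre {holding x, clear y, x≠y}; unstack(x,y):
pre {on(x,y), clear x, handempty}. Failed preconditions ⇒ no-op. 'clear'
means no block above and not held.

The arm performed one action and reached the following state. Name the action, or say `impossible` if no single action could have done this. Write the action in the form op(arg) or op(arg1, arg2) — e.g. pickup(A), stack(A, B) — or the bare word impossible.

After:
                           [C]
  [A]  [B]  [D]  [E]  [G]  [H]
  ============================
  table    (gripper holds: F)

target: towers=[A; B; D; E; G; H/C] holding=F
         pickup(G) → towers=[A; B; D; E; H/C/F] holding=G
         pickup(A) → towers=[B; D; E; G; H/C/F] holding=A
         pickup(E) → towers=[A; B; D; G; H/C/F] holding=E
         pickup(B) → towers=[A; D; E; G; H/C/F] holding=B
     unstack(F, C) → towers=[A; B; D; E; G; H/C] holding=F  ← match
         pickup(D) → towers=[A; B; E; G; H/C/F] holding=D

unstack(F, C)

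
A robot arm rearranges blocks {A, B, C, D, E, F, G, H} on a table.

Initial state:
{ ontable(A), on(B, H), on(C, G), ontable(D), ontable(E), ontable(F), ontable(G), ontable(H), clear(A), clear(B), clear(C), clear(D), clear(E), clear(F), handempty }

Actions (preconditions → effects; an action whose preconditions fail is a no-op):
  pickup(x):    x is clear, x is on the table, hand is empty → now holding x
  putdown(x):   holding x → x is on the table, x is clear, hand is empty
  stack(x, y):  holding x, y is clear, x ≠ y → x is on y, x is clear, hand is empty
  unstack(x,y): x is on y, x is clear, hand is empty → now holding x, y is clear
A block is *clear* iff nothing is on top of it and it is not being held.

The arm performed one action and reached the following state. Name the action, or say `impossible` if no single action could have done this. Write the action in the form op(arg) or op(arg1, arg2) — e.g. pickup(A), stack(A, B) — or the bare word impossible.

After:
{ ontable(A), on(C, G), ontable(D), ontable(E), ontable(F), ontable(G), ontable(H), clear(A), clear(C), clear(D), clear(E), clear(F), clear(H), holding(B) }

target: towers=[A; D; E; F; G/C; H] holding=B
         pickup(A) → towers=[D; E; F; G/C; H/B] holding=A
         pickup(E) → towers=[A; D; F; G/C; H/B] holding=E
     unstack(B, H) → towers=[A; D; E; F; G/C; H] holding=B  ← match
         pickup(F) → towers=[A; D; E; G/C; H/B] holding=F
         pickup(D) → towers=[A; E; F; G/C; H/B] holding=D
     unstack(C, G) → towers=[A; D; E; F; G; H/B] holding=C

unstack(B, H)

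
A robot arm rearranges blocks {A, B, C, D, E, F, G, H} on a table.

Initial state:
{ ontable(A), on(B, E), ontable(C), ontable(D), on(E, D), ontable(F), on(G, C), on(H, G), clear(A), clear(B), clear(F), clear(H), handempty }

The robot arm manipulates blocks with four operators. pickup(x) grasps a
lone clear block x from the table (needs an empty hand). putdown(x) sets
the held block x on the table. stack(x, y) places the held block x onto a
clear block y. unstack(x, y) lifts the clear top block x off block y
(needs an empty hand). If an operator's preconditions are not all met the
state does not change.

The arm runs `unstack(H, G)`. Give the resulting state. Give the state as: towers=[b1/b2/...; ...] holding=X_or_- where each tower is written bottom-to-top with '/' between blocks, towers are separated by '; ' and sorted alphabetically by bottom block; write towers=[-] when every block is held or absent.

before: towers=[A; C/G/H; D/E/B; F] holding=-
pre[unstack(H, G)]: on(H,G) ✓, clear(H) ✓, handempty ✓
all met → apply unstack(H, G)
after:  towers=[A; C/G; D/E/B; F] holding=H

towers=[A; C/G; D/E/B; F] holding=H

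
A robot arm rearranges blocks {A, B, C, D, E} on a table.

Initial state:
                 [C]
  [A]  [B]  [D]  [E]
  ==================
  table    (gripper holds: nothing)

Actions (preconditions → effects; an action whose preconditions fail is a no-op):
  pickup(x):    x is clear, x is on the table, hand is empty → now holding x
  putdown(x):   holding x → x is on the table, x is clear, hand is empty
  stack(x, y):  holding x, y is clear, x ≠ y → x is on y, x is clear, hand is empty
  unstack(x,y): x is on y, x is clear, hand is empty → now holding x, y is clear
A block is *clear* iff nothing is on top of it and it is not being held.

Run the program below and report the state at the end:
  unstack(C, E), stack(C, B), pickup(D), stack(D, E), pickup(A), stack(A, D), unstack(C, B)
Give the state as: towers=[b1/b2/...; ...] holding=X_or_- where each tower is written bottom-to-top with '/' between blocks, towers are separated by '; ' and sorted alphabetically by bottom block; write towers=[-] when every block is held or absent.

towers=[B; E/D/A] holding=C

step 1 (unstack(C, E)): towers=[A; B; D; E] holding=C
step 2 (stack(C, B)): towers=[A; B/C; D; E] holding=-
step 3 (pickup(D)): towers=[A; B/C; E] holding=D
step 4 (stack(D, E)): towers=[A; B/C; E/D] holding=-
step 5 (pickup(A)): towers=[B/C; E/D] holding=A
step 6 (stack(A, D)): towers=[B/C; E/D/A] holding=-
step 7 (unstack(C, B)): towers=[B; E/D/A] holding=C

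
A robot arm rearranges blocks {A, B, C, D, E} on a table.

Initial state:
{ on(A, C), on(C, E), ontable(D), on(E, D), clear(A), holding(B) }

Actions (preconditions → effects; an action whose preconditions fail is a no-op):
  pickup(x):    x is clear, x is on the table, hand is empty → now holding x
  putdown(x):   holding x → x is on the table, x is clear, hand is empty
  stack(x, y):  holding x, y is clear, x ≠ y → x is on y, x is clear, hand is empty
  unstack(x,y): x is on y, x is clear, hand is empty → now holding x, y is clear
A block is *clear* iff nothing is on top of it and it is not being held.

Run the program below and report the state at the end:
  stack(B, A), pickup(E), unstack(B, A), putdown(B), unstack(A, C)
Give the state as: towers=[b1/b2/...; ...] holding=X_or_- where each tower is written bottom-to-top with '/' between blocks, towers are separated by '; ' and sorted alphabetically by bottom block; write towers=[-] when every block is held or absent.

towers=[B; D/E/C] holding=A

step 1 (stack(B, A)): towers=[D/E/C/A/B] holding=-
step 2 (pickup(E)) [no-op]: towers=[D/E/C/A/B] holding=-
step 3 (unstack(B, A)): towers=[D/E/C/A] holding=B
step 4 (putdown(B)): towers=[B; D/E/C/A] holding=-
step 5 (unstack(A, C)): towers=[B; D/E/C] holding=A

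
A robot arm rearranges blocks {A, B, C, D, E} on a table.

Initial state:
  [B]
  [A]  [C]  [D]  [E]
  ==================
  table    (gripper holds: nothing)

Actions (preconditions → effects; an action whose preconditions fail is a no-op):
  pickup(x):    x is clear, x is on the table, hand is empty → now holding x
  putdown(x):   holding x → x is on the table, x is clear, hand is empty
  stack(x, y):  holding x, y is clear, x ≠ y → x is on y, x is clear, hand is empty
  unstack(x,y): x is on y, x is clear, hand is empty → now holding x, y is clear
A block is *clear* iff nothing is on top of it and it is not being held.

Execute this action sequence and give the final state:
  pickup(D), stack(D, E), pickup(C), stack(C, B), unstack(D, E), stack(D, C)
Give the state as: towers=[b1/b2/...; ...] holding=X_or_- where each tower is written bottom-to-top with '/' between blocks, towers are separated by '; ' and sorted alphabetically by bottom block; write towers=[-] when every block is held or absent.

step 1 (pickup(D)): towers=[A/B; C; E] holding=D
step 2 (stack(D, E)): towers=[A/B; C; E/D] holding=-
step 3 (pickup(C)): towers=[A/B; E/D] holding=C
step 4 (stack(C, B)): towers=[A/B/C; E/D] holding=-
step 5 (unstack(D, E)): towers=[A/B/C; E] holding=D
step 6 (stack(D, C)): towers=[A/B/C/D; E] holding=-

towers=[A/B/C/D; E] holding=-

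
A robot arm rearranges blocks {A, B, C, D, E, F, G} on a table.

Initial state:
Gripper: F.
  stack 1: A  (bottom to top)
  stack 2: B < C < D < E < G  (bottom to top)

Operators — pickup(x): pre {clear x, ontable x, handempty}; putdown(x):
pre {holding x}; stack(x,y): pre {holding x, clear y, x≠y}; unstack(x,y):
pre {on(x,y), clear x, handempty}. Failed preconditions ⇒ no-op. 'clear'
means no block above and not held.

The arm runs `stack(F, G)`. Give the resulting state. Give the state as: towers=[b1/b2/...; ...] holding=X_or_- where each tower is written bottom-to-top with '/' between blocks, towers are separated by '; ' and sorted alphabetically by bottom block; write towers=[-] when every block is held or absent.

towers=[A; B/C/D/E/G/F] holding=-

before: towers=[A; B/C/D/E/G] holding=F
pre[stack(F, G)]: holding(F) ok, clear(G) ok, F≠G ok
all met → apply stack(F, G)
after:  towers=[A; B/C/D/E/G/F] holding=-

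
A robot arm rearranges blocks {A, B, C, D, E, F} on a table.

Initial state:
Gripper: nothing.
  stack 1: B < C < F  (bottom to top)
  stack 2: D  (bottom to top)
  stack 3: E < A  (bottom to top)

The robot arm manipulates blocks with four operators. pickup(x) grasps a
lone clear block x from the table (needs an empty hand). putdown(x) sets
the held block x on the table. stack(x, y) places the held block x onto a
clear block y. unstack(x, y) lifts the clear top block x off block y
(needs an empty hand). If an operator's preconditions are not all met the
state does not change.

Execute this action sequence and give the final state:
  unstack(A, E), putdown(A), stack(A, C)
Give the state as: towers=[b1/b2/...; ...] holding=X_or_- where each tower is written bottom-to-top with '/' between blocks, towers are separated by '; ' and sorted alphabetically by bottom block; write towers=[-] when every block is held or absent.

towers=[A; B/C/F; D; E] holding=-

step 1 (unstack(A, E)): towers=[B/C/F; D; E] holding=A
step 2 (putdown(A)): towers=[A; B/C/F; D; E] holding=-
step 3 (stack(A, C)) [no-op]: towers=[A; B/C/F; D; E] holding=-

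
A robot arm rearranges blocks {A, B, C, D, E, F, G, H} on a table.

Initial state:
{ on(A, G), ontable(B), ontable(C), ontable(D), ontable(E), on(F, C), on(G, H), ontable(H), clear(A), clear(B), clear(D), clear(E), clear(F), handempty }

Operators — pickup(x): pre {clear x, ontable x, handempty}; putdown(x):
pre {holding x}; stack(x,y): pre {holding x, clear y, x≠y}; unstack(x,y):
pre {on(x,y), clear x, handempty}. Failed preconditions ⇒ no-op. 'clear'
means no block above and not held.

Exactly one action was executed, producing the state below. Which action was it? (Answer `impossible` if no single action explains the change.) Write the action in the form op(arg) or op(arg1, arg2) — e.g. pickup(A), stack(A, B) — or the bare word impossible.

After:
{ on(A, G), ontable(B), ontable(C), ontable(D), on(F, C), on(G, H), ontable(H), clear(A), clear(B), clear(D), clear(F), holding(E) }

pickup(E)

target: towers=[B; C/F; D; H/G/A] holding=E
     unstack(A, G) → towers=[B; C/F; D; E; H/G] holding=A
         pickup(E) → towers=[B; C/F; D; H/G/A] holding=E  ← match
         pickup(B) → towers=[C/F; D; E; H/G/A] holding=B
     unstack(F, C) → towers=[B; C; D; E; H/G/A] holding=F
         pickup(D) → towers=[B; C/F; E; H/G/A] holding=D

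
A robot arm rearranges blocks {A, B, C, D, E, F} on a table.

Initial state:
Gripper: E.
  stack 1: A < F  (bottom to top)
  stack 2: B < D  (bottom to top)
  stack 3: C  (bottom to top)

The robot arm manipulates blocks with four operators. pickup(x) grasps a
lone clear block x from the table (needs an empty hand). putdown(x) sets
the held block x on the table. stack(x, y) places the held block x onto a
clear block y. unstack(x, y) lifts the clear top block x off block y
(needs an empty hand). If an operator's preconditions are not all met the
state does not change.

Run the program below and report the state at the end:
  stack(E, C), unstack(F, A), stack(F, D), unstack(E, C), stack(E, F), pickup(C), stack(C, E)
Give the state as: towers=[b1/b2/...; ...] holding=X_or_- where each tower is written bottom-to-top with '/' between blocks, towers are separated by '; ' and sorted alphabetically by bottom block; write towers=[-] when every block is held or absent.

step 1 (stack(E, C)): towers=[A/F; B/D; C/E] holding=-
step 2 (unstack(F, A)): towers=[A; B/D; C/E] holding=F
step 3 (stack(F, D)): towers=[A; B/D/F; C/E] holding=-
step 4 (unstack(E, C)): towers=[A; B/D/F; C] holding=E
step 5 (stack(E, F)): towers=[A; B/D/F/E; C] holding=-
step 6 (pickup(C)): towers=[A; B/D/F/E] holding=C
step 7 (stack(C, E)): towers=[A; B/D/F/E/C] holding=-

towers=[A; B/D/F/E/C] holding=-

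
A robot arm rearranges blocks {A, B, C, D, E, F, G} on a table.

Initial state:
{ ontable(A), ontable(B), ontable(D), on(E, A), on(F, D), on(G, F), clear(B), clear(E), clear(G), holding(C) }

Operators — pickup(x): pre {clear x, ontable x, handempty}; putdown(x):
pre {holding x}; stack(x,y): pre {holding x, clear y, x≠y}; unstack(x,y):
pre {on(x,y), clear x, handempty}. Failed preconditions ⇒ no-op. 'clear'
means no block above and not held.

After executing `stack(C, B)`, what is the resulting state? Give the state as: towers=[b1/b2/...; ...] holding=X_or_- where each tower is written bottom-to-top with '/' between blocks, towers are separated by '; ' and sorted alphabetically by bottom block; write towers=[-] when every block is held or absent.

before: towers=[A/E; B; D/F/G] holding=C
pre[stack(C, B)]: holding(C) ✓, clear(B) ✓, C≠B ✓
all met → apply stack(C, B)
after:  towers=[A/E; B/C; D/F/G] holding=-

towers=[A/E; B/C; D/F/G] holding=-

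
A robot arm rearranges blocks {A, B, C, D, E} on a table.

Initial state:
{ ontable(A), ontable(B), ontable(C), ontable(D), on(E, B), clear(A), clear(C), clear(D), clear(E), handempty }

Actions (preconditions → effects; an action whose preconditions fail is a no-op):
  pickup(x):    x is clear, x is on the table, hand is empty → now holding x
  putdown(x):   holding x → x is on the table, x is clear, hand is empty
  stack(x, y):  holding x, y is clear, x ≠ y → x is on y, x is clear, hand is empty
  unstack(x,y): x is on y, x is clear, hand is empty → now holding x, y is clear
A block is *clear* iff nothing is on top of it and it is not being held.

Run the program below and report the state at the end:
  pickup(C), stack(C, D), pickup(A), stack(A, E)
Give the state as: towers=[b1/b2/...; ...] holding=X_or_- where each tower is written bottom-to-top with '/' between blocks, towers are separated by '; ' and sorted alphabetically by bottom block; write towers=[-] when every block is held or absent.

step 1 (pickup(C)): towers=[A; B/E; D] holding=C
step 2 (stack(C, D)): towers=[A; B/E; D/C] holding=-
step 3 (pickup(A)): towers=[B/E; D/C] holding=A
step 4 (stack(A, E)): towers=[B/E/A; D/C] holding=-

towers=[B/E/A; D/C] holding=-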